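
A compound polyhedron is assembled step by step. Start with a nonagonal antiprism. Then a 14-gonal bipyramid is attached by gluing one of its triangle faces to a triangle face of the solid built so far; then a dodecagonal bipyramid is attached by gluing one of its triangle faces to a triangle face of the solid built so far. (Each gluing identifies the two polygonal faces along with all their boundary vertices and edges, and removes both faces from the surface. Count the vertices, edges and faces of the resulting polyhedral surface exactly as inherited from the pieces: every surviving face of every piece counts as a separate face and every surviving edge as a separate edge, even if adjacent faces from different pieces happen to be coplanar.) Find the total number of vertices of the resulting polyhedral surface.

42

A nonagonal antiprism: V=18, E=36, F=20.
Attach a 14-gonal bipyramid (V=16, E=42, F=28) along a 3-gon: merge 3 vertices and 3 edges, delete both glued faces → V=31, E=75, F=46.
Attach a dodecagonal bipyramid (V=14, E=36, F=24) along a 3-gon: merge 3 vertices and 3 edges, delete both glued faces → V=42, E=108, F=68.
Check: V − E + F = 42 − 108 + 68 = 2.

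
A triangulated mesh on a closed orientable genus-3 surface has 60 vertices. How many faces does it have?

128

χ = 2 − 2·3 = -4, and every face is a triangle so 3F = 2E.
V − E + F = -4 with E = 3F/2 gives 60 − (3/2 − 1)·F = -4, so F = 128 and E = 192.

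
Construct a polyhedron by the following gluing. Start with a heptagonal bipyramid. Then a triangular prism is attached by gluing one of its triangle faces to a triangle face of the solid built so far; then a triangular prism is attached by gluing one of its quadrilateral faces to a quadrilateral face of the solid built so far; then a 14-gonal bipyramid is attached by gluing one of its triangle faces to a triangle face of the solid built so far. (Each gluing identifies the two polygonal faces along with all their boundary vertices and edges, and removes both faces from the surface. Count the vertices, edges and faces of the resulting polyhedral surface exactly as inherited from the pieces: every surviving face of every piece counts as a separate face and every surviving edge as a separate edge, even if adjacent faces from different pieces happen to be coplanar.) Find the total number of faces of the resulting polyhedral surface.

A heptagonal bipyramid: V=9, E=21, F=14.
Attach a triangular prism (V=6, E=9, F=5) along a 3-gon: merge 3 vertices and 3 edges, delete both glued faces → V=12, E=27, F=17.
Attach a triangular prism (V=6, E=9, F=5) along a 4-gon: merge 4 vertices and 4 edges, delete both glued faces → V=14, E=32, F=20.
Attach a 14-gonal bipyramid (V=16, E=42, F=28) along a 3-gon: merge 3 vertices and 3 edges, delete both glued faces → V=27, E=71, F=46.
Check: V − E + F = 27 − 71 + 46 = 2.

46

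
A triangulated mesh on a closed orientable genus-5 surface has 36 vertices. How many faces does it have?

88

χ = 2 − 2·5 = -8, and every face is a triangle so 3F = 2E.
V − E + F = -8 with E = 3F/2 gives 36 − (3/2 − 1)·F = -8, so F = 88 and E = 132.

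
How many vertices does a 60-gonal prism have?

A prism on an n-gon has two n-gon bases and n rectangular sides: V = 2·60 = 120, E = 3·60 = 180, F = 60 + 2 = 62.

120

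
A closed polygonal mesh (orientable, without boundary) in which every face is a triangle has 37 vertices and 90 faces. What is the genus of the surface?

5

Every face is a triangle, so 2E = 3·90 = 270, giving E = 135.
χ = V − E + F = 37 − 135 + 90 = -8.
For a closed orientable surface χ = 2 − 2g, so g = (2 − (-8))/2 = 5.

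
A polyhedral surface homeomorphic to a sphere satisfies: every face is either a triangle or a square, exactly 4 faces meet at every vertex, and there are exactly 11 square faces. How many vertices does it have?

Let x be the number of triangles; then F = 11 + x.
Edge–face incidences: 2E = 4·11 + 3·x = 44 + 3x.
Every vertex has degree 4, so 4V = 2E.
Euler: V − E + F = 2 ⇒ (2E)/4 − E + (11 + x) = 2.
Multiply by 8: 2·(2E) − 4·(2E) + 8·(11 + x) = 16, i.e. 88 + 8x − 2·(44 + 3x) = 16.
Collecting terms: 2x = 16, so x = 8.
Then 2E = 44 + 3·8 = 68, so E = 34, V = 2E/4 = 17, F = 11 + 8 = 19.

17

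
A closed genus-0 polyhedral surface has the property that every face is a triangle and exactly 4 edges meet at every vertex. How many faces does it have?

Each face has 3 edges and each edge borders two faces, so 2E = 3F.
Each vertex has degree 4, so 4V = 2E and hence V = 3F/4.
Euler: V − E + F = 2 ⇒ (3F/4) − (3F/2) + F = 2.
Multiply by 8: (6 − 12 + 8)F = 16, i.e. 2F = 16.
So F = 8, E = 3·8/2 = 12, V = 3·8/4 = 6.

8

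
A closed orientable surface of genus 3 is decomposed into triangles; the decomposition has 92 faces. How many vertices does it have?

χ = 2 − 2·3 = -4, and every face is a triangle so 3F = 2E.
E = 3·92/2 = 138. Then V = -4 + E − F = -4 + 138 − 92 = 42.

42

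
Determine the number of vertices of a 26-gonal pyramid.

27

A pyramid on an n-gon base has one n-gon and n triangles: V = 26 + 1 = 27, E = 2·26 = 52, F = 26 + 1 = 27.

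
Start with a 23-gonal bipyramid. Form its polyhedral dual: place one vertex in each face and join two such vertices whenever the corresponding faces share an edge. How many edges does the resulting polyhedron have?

The base solid has V = 25, E = 69, F = 46.
The dual swaps V and F and preserves E: V′ = F = 46, E′ = E = 69, F′ = V = 25.

69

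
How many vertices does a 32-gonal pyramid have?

33

A pyramid on an n-gon base has one n-gon and n triangles: V = 32 + 1 = 33, E = 2·32 = 64, F = 32 + 1 = 33.
Check: V − E + F = 33 − 64 + 33 = 2.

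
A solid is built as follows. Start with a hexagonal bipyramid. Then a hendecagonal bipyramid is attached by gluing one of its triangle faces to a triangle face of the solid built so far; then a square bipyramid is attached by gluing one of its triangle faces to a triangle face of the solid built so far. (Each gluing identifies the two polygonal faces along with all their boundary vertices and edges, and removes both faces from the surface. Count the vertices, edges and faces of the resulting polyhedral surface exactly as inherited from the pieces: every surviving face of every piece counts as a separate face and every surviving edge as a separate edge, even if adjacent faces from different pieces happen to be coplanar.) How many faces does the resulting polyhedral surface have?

38

A hexagonal bipyramid: V=8, E=18, F=12.
Attach a hendecagonal bipyramid (V=13, E=33, F=22) along a 3-gon: merge 3 vertices and 3 edges, delete both glued faces → V=18, E=48, F=32.
Attach a square bipyramid (V=6, E=12, F=8) along a 3-gon: merge 3 vertices and 3 edges, delete both glued faces → V=21, E=57, F=38.
Check: V − E + F = 21 − 57 + 38 = 2.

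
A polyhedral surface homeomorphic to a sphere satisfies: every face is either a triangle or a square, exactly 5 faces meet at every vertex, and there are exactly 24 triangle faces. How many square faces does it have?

2

Let x be the number of squares; then F = 24 + x.
Edge–face incidences: 2E = 3·24 + 4·x = 72 + 4x.
Every vertex has degree 5, so 5V = 2E.
Euler: V − E + F = 2 ⇒ (2E)/5 − E + (24 + x) = 2.
Multiply by 10: 2·(2E) − 5·(2E) + 10·(24 + x) = 20, i.e. 240 + 10x − 3·(72 + 4x) = 20.
Collecting terms: −2x + 24 = 20, so −2x = −4, so x = 2.
Then 2E = 72 + 4·2 = 80, so E = 40, V = 2E/5 = 16, F = 24 + 2 = 26.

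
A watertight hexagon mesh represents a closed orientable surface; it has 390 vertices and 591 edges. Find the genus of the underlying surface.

3

Every face is a hexagon and each edge borders two faces, so 6F = 2·591, giving F = 197.
χ = V − E + F = 390 − 591 + 197 = -4.
For a closed orientable surface χ = 2 − 2g, so g = (2 − (-4))/2 = 3.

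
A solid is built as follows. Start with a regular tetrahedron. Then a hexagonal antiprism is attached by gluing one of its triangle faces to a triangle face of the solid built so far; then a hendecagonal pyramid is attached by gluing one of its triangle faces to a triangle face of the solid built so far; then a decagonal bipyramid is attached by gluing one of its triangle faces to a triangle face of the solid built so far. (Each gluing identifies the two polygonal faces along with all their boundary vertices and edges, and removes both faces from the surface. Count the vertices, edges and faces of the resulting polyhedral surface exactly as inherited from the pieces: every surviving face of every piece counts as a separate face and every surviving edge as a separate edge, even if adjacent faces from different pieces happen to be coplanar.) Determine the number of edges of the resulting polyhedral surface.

73

A regular tetrahedron: V=4, E=6, F=4.
Attach a hexagonal antiprism (V=12, E=24, F=14) along a 3-gon: merge 3 vertices and 3 edges, delete both glued faces → V=13, E=27, F=16.
Attach a hendecagonal pyramid (V=12, E=22, F=12) along a 3-gon: merge 3 vertices and 3 edges, delete both glued faces → V=22, E=46, F=26.
Attach a decagonal bipyramid (V=12, E=30, F=20) along a 3-gon: merge 3 vertices and 3 edges, delete both glued faces → V=31, E=73, F=44.
Check: V − E + F = 31 − 73 + 44 = 2.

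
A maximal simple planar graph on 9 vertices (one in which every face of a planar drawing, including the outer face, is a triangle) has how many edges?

21

In a plane triangulation 3F = 2E and V − E + F = 2, so E = 3V − 6 = 3·9 − 6 = 21.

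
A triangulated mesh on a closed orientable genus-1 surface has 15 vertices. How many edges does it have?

χ = 2 − 2·1 = 0, and every face is a triangle so 3F = 2E.
V − E + F = 0 with E = 3F/2 gives 15 − (3/2 − 1)·F = 0, so F = 30 and E = 45.

45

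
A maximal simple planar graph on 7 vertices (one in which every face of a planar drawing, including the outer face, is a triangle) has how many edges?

In a plane triangulation 3F = 2E and V − E + F = 2, so E = 3V − 6 = 3·7 − 6 = 15.

15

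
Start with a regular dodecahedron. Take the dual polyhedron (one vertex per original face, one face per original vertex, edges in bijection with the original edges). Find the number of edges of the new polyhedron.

30

The base solid has V = 20, E = 30, F = 12.
The dual swaps V and F and preserves E: V′ = F = 12, E′ = E = 30, F′ = V = 20.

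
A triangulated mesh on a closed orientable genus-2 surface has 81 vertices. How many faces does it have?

χ = 2 − 2·2 = -2, and every face is a triangle so 3F = 2E.
V − E + F = -2 with E = 3F/2 gives 81 − (3/2 − 1)·F = -2, so F = 166 and E = 249.

166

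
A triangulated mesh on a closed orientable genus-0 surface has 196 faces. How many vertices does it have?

100

χ = 2 − 2·0 = 2, and every face is a triangle so 3F = 2E.
E = 3·196/2 = 294. Then V = 2 + E − F = 2 + 294 − 196 = 100.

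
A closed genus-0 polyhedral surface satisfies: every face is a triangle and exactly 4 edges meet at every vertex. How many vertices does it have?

6

Each face has 3 edges and each edge borders two faces, so 2E = 3F.
Each vertex has degree 4, so 4V = 2E and hence V = 3F/4.
Euler: V − E + F = 2 ⇒ (3F/4) − (3F/2) + F = 2.
Multiply by 8: (6 − 12 + 8)F = 16, i.e. 2F = 16.
So F = 8, E = 3·8/2 = 12, V = 3·8/4 = 6.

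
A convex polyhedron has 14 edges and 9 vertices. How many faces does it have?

7

Here V − E + F = 2.
F = 2 − V + E = 2 − 9 + 14 = 7.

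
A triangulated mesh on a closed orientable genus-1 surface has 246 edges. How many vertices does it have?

82

χ = 2 − 2·1 = 0, and every face is a triangle so 3F = 2E.
F = 2E/3 = 164. Then V = 0 + E − F = 0 + 246 − 164 = 82.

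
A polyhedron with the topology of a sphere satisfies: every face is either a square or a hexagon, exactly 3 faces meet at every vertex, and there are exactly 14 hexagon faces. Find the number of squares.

Let x be the number of squares; then F = 14 + x.
Edge–face incidences: 2E = 6·14 + 4·x = 84 + 4x.
Every vertex has degree 3, so 3V = 2E.
Euler: V − E + F = 2 ⇒ (2E)/3 − E + (14 + x) = 2.
Multiply by 6: 2·(2E) − 3·(2E) + 6·(14 + x) = 12, i.e. 84 + 6x − (84 + 4x) = 12.
Collecting terms: 2x = 12, so x = 6.
Then 2E = 84 + 4·6 = 108, so E = 54, V = 2E/3 = 36, F = 14 + 6 = 20.

6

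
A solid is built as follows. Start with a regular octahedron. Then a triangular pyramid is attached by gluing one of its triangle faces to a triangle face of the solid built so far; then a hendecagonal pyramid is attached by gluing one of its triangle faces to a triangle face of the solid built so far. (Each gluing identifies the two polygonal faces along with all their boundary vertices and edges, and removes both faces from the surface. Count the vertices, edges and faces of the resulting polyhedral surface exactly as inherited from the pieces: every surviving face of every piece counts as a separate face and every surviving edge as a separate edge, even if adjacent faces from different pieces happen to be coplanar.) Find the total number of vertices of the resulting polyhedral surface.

A regular octahedron: V=6, E=12, F=8.
Attach a triangular pyramid (V=4, E=6, F=4) along a 3-gon: merge 3 vertices and 3 edges, delete both glued faces → V=7, E=15, F=10.
Attach a hendecagonal pyramid (V=12, E=22, F=12) along a 3-gon: merge 3 vertices and 3 edges, delete both glued faces → V=16, E=34, F=20.
Check: V − E + F = 16 − 34 + 20 = 2.

16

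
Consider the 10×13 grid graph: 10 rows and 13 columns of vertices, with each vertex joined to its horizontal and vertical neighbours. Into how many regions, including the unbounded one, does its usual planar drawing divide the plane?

The grid has V = 10·13 = 130 vertices and E = 10·12 + 13·9 = 237 edges.
F = 2 − V + E = 2 − 130 + 237 = 109.

109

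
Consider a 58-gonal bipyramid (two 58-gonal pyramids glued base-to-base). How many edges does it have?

A bipyramid over an n-gon has 2n triangular faces and n + 2 vertices: V = 58 + 2 = 60, E = 3·58 = 174, F = 2·58 = 116.
Check: V − E + F = 60 − 174 + 116 = 2.

174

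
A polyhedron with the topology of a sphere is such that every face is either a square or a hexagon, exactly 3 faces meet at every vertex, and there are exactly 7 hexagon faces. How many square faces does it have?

Let x be the number of squares; then F = 7 + x.
Edge–face incidences: 2E = 6·7 + 4·x = 42 + 4x.
Every vertex has degree 3, so 3V = 2E.
Euler: V − E + F = 2 ⇒ (2E)/3 − E + (7 + x) = 2.
Multiply by 6: 2·(2E) − 3·(2E) + 6·(7 + x) = 12, i.e. 42 + 6x − (42 + 4x) = 12.
Collecting terms: 2x = 12, so x = 6.
Then 2E = 42 + 4·6 = 66, so E = 33, V = 2E/3 = 22, F = 7 + 6 = 13.

6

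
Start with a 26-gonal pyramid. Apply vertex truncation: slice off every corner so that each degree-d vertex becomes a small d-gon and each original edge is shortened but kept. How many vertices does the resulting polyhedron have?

104

The base solid has V = 27, E = 52, F = 27.
Truncation replaces each original edge-end by a new vertex, so V′ = 2E = 104.
Each original edge survives, and each old vertex of degree d contributes d new edges; summing degrees gives Σd = 2E, so E′ = E + 2E = 3E = 156.
Each original face survives and each original vertex becomes one new face: F′ = F + V = 54.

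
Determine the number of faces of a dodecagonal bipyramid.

A bipyramid over an n-gon has 2n triangular faces and n + 2 vertices: V = 12 + 2 = 14, E = 3·12 = 36, F = 2·12 = 24.

24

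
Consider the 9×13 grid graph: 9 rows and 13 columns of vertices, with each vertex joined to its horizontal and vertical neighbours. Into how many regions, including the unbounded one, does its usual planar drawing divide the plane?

The grid has V = 9·13 = 117 vertices and E = 9·12 + 13·8 = 212 edges.
F = 2 − V + E = 2 − 117 + 212 = 97.

97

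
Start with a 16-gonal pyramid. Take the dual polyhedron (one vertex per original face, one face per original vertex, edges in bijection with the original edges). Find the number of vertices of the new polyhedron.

17

The base solid has V = 17, E = 32, F = 17.
The dual swaps V and F and preserves E: V′ = F = 17, E′ = E = 32, F′ = V = 17.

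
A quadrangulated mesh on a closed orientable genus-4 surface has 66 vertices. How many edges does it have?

χ = 2 − 2·4 = -6, and every face is a square so 4F = 2E.
V − E + F = -6 with E = 4F/2 gives 66 − (4/2 − 1)·F = -6, so F = 72 and E = 144.

144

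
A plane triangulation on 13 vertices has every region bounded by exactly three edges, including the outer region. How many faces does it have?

In a plane triangulation 3F = 2E and V − E + F = 2, so F = 2V − 4 = 2·13 − 4 = 22.

22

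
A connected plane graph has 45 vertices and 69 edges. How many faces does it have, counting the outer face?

Euler's formula for a connected plane graph: V − E + F = 2, so F = 2 − 45 + 69 = 26.

26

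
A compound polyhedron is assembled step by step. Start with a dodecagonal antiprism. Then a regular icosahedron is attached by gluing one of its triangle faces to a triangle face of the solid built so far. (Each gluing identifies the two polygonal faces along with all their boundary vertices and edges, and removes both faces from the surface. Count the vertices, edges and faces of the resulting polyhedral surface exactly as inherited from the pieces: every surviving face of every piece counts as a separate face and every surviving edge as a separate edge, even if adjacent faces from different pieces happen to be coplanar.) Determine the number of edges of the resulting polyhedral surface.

A dodecagonal antiprism: V=24, E=48, F=26.
Attach a regular icosahedron (V=12, E=30, F=20) along a 3-gon: merge 3 vertices and 3 edges, delete both glued faces → V=33, E=75, F=44.
Check: V − E + F = 33 − 75 + 44 = 2.

75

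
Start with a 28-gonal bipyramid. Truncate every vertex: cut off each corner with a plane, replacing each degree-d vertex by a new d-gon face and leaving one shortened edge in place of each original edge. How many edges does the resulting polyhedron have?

The base solid has V = 30, E = 84, F = 56.
Truncation replaces each original edge-end by a new vertex, so V′ = 2E = 168.
Each original edge survives, and each old vertex of degree d contributes d new edges; summing degrees gives Σd = 2E, so E′ = E + 2E = 3E = 252.
Each original face survives and each original vertex becomes one new face: F′ = F + V = 86.

252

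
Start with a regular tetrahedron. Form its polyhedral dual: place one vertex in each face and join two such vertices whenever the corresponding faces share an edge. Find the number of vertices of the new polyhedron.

4

The base solid has V = 4, E = 6, F = 4.
The dual swaps V and F and preserves E: V′ = F = 4, E′ = E = 6, F′ = V = 4.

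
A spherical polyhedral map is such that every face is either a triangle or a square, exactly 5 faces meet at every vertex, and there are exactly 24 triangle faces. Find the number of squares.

2

Let x be the number of squares; then F = 24 + x.
Edge–face incidences: 2E = 3·24 + 4·x = 72 + 4x.
Every vertex has degree 5, so 5V = 2E.
Euler: V − E + F = 2 ⇒ (2E)/5 − E + (24 + x) = 2.
Multiply by 10: 2·(2E) − 5·(2E) + 10·(24 + x) = 20, i.e. 240 + 10x − 3·(72 + 4x) = 20.
Collecting terms: −2x + 24 = 20, so −2x = −4, so x = 2.
Then 2E = 72 + 4·2 = 80, so E = 40, V = 2E/5 = 16, F = 24 + 2 = 26.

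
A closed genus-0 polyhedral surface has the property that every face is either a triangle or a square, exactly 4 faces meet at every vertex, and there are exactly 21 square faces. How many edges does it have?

Let x be the number of triangles; then F = 21 + x.
Edge–face incidences: 2E = 4·21 + 3·x = 84 + 3x.
Every vertex has degree 4, so 4V = 2E.
Euler: V − E + F = 2 ⇒ (2E)/4 − E + (21 + x) = 2.
Multiply by 8: 2·(2E) − 4·(2E) + 8·(21 + x) = 16, i.e. 168 + 8x − 2·(84 + 3x) = 16.
Collecting terms: 2x = 16, so x = 8.
Then 2E = 84 + 3·8 = 108, so E = 54, V = 2E/4 = 27, F = 21 + 8 = 29.

54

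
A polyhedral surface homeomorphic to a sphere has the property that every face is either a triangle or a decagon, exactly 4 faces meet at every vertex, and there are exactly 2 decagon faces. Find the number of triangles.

Let x be the number of triangles; then F = 2 + x.
Edge–face incidences: 2E = 10·2 + 3·x = 20 + 3x.
Every vertex has degree 4, so 4V = 2E.
Euler: V − E + F = 2 ⇒ (2E)/4 − E + (2 + x) = 2.
Multiply by 8: 2·(2E) − 4·(2E) + 8·(2 + x) = 16, i.e. 16 + 8x − 2·(20 + 3x) = 16.
Collecting terms: 2x − 24 = 16, so 2x = 40, so x = 20.
Then 2E = 20 + 3·20 = 80, so E = 40, V = 2E/4 = 20, F = 2 + 20 = 22.

20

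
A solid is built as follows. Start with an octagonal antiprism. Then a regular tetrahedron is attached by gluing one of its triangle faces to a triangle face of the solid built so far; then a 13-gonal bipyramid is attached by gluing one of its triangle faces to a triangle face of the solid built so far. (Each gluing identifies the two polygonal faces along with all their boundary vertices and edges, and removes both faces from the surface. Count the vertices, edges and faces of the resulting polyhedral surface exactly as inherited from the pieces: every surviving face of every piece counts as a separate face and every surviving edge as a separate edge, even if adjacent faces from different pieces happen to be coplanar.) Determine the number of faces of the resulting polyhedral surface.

44

An octagonal antiprism: V=16, E=32, F=18.
Attach a regular tetrahedron (V=4, E=6, F=4) along a 3-gon: merge 3 vertices and 3 edges, delete both glued faces → V=17, E=35, F=20.
Attach a 13-gonal bipyramid (V=15, E=39, F=26) along a 3-gon: merge 3 vertices and 3 edges, delete both glued faces → V=29, E=71, F=44.
Check: V − E + F = 29 − 71 + 44 = 2.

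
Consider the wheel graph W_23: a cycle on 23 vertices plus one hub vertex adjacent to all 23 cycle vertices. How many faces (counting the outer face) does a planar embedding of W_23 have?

24

W_23 has V = 23 + 1 = 24 vertices and E = 2·23 = 46 edges.
By Euler's formula F = 2 − V + E = 2 − 24 + 46 = 24.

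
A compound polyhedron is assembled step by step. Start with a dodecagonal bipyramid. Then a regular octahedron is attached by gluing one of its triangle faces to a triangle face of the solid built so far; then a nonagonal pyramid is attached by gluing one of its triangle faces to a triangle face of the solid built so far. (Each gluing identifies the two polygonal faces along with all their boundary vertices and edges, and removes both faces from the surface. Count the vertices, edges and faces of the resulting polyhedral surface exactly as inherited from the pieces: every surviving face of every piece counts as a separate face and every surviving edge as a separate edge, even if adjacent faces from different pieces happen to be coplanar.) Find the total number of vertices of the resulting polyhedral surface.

24

A dodecagonal bipyramid: V=14, E=36, F=24.
Attach a regular octahedron (V=6, E=12, F=8) along a 3-gon: merge 3 vertices and 3 edges, delete both glued faces → V=17, E=45, F=30.
Attach a nonagonal pyramid (V=10, E=18, F=10) along a 3-gon: merge 3 vertices and 3 edges, delete both glued faces → V=24, E=60, F=38.
Check: V − E + F = 24 − 60 + 38 = 2.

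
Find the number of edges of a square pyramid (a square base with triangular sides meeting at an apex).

8

A pyramid on an n-gon base has one n-gon and n triangles: V = 4 + 1 = 5, E = 2·4 = 8, F = 4 + 1 = 5.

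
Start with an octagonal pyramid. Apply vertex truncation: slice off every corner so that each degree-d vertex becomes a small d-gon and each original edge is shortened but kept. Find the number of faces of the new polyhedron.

18

The base solid has V = 9, E = 16, F = 9.
Truncation replaces each original edge-end by a new vertex, so V′ = 2E = 32.
Each original edge survives, and each old vertex of degree d contributes d new edges; summing degrees gives Σd = 2E, so E′ = E + 2E = 3E = 48.
Each original face survives and each original vertex becomes one new face: F′ = F + V = 18.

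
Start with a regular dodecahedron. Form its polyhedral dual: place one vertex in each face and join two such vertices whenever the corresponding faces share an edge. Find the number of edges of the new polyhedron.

30

The base solid has V = 20, E = 30, F = 12.
The dual swaps V and F and preserves E: V′ = F = 12, E′ = E = 30, F′ = V = 20.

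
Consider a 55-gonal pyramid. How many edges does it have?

A pyramid on an n-gon base has one n-gon and n triangles: V = 55 + 1 = 56, E = 2·55 = 110, F = 55 + 1 = 56.

110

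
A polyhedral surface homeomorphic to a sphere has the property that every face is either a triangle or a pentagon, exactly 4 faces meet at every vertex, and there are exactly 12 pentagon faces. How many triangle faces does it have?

20

Let x be the number of triangles; then F = 12 + x.
Edge–face incidences: 2E = 5·12 + 3·x = 60 + 3x.
Every vertex has degree 4, so 4V = 2E.
Euler: V − E + F = 2 ⇒ (2E)/4 − E + (12 + x) = 2.
Multiply by 8: 2·(2E) − 4·(2E) + 8·(12 + x) = 16, i.e. 96 + 8x − 2·(60 + 3x) = 16.
Collecting terms: 2x − 24 = 16, so 2x = 40, so x = 20.
Then 2E = 60 + 3·20 = 120, so E = 60, V = 2E/4 = 30, F = 12 + 20 = 32.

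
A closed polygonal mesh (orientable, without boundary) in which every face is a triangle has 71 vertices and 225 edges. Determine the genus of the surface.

3

Every face is a triangle and each edge borders two faces, so 3F = 2·225, giving F = 150.
χ = V − E + F = 71 − 225 + 150 = -4.
For a closed orientable surface χ = 2 − 2g, so g = (2 − (-4))/2 = 3.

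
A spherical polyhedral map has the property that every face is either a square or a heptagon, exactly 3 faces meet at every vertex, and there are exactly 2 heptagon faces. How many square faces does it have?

7

Let x be the number of squares; then F = 2 + x.
Edge–face incidences: 2E = 7·2 + 4·x = 14 + 4x.
Every vertex has degree 3, so 3V = 2E.
Euler: V − E + F = 2 ⇒ (2E)/3 − E + (2 + x) = 2.
Multiply by 6: 2·(2E) − 3·(2E) + 6·(2 + x) = 12, i.e. 12 + 6x − (14 + 4x) = 12.
Collecting terms: 2x − 2 = 12, so 2x = 14, so x = 7.
Then 2E = 14 + 4·7 = 42, so E = 21, V = 2E/3 = 14, F = 2 + 7 = 9.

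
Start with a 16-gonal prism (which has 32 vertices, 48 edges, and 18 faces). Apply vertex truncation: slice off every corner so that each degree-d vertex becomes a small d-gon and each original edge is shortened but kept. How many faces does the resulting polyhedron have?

Truncation replaces each original edge-end by a new vertex, so V′ = 2E = 96.
Each original edge survives, and each old vertex of degree d contributes d new edges; summing degrees gives Σd = 2E, so E′ = E + 2E = 3E = 144.
Each original face survives and each original vertex becomes one new face: F′ = F + V = 50.

50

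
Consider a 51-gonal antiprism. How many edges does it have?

An antiprism on an n-gon has two n-gon caps and 2n triangles: V = 2·51 = 102, E = 4·51 = 204, F = 2·51 + 2 = 104.

204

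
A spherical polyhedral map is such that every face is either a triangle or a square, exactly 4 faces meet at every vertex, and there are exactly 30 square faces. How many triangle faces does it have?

8

Let x be the number of triangles; then F = 30 + x.
Edge–face incidences: 2E = 4·30 + 3·x = 120 + 3x.
Every vertex has degree 4, so 4V = 2E.
Euler: V − E + F = 2 ⇒ (2E)/4 − E + (30 + x) = 2.
Multiply by 8: 2·(2E) − 4·(2E) + 8·(30 + x) = 16, i.e. 240 + 8x − 2·(120 + 3x) = 16.
Collecting terms: 2x = 16, so x = 8.
Then 2E = 120 + 3·8 = 144, so E = 72, V = 2E/4 = 36, F = 30 + 8 = 38.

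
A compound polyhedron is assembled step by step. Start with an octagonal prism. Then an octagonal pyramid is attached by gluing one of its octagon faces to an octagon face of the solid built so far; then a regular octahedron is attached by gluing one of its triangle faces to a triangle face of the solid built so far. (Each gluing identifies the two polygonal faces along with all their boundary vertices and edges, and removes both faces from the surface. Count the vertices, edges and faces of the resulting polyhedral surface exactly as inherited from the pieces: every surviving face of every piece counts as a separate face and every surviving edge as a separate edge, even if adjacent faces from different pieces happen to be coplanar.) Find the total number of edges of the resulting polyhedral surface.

41

An octagonal prism: V=16, E=24, F=10.
Attach an octagonal pyramid (V=9, E=16, F=9) along an 8-gon: merge 8 vertices and 8 edges, delete both glued faces → V=17, E=32, F=17.
Attach a regular octahedron (V=6, E=12, F=8) along a 3-gon: merge 3 vertices and 3 edges, delete both glued faces → V=20, E=41, F=23.
Check: V − E + F = 20 − 41 + 23 = 2.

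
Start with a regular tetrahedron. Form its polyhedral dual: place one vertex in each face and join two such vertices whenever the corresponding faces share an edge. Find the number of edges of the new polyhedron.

The base solid has V = 4, E = 6, F = 4.
The dual swaps V and F and preserves E: V′ = F = 4, E′ = E = 6, F′ = V = 4.

6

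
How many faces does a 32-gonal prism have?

A prism on an n-gon has two n-gon bases and n rectangular sides: V = 2·32 = 64, E = 3·32 = 96, F = 32 + 2 = 34.

34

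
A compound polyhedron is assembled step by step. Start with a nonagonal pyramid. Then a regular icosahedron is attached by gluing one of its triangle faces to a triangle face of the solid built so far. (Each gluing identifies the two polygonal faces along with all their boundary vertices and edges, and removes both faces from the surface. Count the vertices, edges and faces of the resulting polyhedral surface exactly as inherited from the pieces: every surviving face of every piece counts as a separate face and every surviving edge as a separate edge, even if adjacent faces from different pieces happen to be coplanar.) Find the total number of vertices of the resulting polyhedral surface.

A nonagonal pyramid: V=10, E=18, F=10.
Attach a regular icosahedron (V=12, E=30, F=20) along a 3-gon: merge 3 vertices and 3 edges, delete both glued faces → V=19, E=45, F=28.
Check: V − E + F = 19 − 45 + 28 = 2.

19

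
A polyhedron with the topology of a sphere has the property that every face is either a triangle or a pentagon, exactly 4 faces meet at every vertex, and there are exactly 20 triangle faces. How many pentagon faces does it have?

Let x be the number of pentagons; then F = 20 + x.
Edge–face incidences: 2E = 3·20 + 5·x = 60 + 5x.
Every vertex has degree 4, so 4V = 2E.
Euler: V − E + F = 2 ⇒ (2E)/4 − E + (20 + x) = 2.
Multiply by 8: 2·(2E) − 4·(2E) + 8·(20 + x) = 16, i.e. 160 + 8x − 2·(60 + 5x) = 16.
Collecting terms: −2x + 40 = 16, so −2x = −24, so x = 12.
Then 2E = 60 + 5·12 = 120, so E = 60, V = 2E/4 = 30, F = 20 + 12 = 32.

12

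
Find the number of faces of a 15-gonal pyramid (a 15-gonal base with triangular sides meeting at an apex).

A pyramid on an n-gon base has one n-gon and n triangles: V = 15 + 1 = 16, E = 2·15 = 30, F = 15 + 1 = 16.
Check: V − E + F = 16 − 30 + 16 = 2.

16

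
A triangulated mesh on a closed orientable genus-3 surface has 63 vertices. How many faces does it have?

χ = 2 − 2·3 = -4, and every face is a triangle so 3F = 2E.
V − E + F = -4 with E = 3F/2 gives 63 − (3/2 − 1)·F = -4, so F = 134 and E = 201.

134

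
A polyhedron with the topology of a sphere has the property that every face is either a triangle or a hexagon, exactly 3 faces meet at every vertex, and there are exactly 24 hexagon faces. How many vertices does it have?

52

Let x be the number of triangles; then F = 24 + x.
Edge–face incidences: 2E = 6·24 + 3·x = 144 + 3x.
Every vertex has degree 3, so 3V = 2E.
Euler: V − E + F = 2 ⇒ (2E)/3 − E + (24 + x) = 2.
Multiply by 6: 2·(2E) − 3·(2E) + 6·(24 + x) = 12, i.e. 144 + 6x − (144 + 3x) = 12.
Collecting terms: 3x = 12, so x = 4.
Then 2E = 144 + 3·4 = 156, so E = 78, V = 2E/3 = 52, F = 24 + 4 = 28.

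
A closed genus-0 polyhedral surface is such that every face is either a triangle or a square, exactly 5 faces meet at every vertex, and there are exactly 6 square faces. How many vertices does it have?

Let x be the number of triangles; then F = 6 + x.
Edge–face incidences: 2E = 4·6 + 3·x = 24 + 3x.
Every vertex has degree 5, so 5V = 2E.
Euler: V − E + F = 2 ⇒ (2E)/5 − E + (6 + x) = 2.
Multiply by 10: 2·(2E) − 5·(2E) + 10·(6 + x) = 20, i.e. 60 + 10x − 3·(24 + 3x) = 20.
Collecting terms: x − 12 = 20, so x = 32.
Then 2E = 24 + 3·32 = 120, so E = 60, V = 2E/5 = 24, F = 6 + 32 = 38.

24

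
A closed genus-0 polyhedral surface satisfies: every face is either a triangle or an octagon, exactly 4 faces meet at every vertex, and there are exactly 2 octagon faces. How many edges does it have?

32

Let x be the number of triangles; then F = 2 + x.
Edge–face incidences: 2E = 8·2 + 3·x = 16 + 3x.
Every vertex has degree 4, so 4V = 2E.
Euler: V − E + F = 2 ⇒ (2E)/4 − E + (2 + x) = 2.
Multiply by 8: 2·(2E) − 4·(2E) + 8·(2 + x) = 16, i.e. 16 + 8x − 2·(16 + 3x) = 16.
Collecting terms: 2x − 16 = 16, so 2x = 32, so x = 16.
Then 2E = 16 + 3·16 = 64, so E = 32, V = 2E/4 = 16, F = 2 + 16 = 18.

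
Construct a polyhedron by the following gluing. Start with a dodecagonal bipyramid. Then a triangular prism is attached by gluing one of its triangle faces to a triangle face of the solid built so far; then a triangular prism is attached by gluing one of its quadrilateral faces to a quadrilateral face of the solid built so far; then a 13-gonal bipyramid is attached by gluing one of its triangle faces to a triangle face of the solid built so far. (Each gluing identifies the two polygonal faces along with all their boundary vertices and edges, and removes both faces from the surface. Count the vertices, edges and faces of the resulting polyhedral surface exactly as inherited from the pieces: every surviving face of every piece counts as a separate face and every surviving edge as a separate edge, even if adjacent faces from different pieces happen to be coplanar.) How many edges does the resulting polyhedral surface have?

A dodecagonal bipyramid: V=14, E=36, F=24.
Attach a triangular prism (V=6, E=9, F=5) along a 3-gon: merge 3 vertices and 3 edges, delete both glued faces → V=17, E=42, F=27.
Attach a triangular prism (V=6, E=9, F=5) along a 4-gon: merge 4 vertices and 4 edges, delete both glued faces → V=19, E=47, F=30.
Attach a 13-gonal bipyramid (V=15, E=39, F=26) along a 3-gon: merge 3 vertices and 3 edges, delete both glued faces → V=31, E=83, F=54.
Check: V − E + F = 31 − 83 + 54 = 2.

83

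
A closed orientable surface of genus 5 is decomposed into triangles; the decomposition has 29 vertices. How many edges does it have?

χ = 2 − 2·5 = -8, and every face is a triangle so 3F = 2E.
V − E + F = -8 with E = 3F/2 gives 29 − (3/2 − 1)·F = -8, so F = 74 and E = 111.

111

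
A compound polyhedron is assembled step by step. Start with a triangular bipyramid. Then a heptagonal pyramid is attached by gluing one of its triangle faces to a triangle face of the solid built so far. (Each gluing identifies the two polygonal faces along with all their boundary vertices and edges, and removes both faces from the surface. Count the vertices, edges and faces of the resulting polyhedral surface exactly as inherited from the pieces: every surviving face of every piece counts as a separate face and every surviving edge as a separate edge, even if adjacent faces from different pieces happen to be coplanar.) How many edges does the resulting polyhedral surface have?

20

A triangular bipyramid: V=5, E=9, F=6.
Attach a heptagonal pyramid (V=8, E=14, F=8) along a 3-gon: merge 3 vertices and 3 edges, delete both glued faces → V=10, E=20, F=12.
Check: V − E + F = 10 − 20 + 12 = 2.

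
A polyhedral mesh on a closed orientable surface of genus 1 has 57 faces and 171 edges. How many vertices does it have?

For a closed orientable surface of genus 1, χ = 2 − 2·1 = 0.
V = 0 + E − F = 0 + 171 − 57 = 114.

114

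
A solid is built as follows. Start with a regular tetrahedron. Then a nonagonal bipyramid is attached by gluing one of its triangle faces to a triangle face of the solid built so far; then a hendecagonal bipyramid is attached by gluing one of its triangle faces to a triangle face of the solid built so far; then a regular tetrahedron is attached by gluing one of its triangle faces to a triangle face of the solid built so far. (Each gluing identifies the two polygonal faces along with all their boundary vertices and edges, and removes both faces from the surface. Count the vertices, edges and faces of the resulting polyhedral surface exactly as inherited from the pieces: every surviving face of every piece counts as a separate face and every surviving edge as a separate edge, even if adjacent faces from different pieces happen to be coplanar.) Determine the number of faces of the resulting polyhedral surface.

42

A regular tetrahedron: V=4, E=6, F=4.
Attach a nonagonal bipyramid (V=11, E=27, F=18) along a 3-gon: merge 3 vertices and 3 edges, delete both glued faces → V=12, E=30, F=20.
Attach a hendecagonal bipyramid (V=13, E=33, F=22) along a 3-gon: merge 3 vertices and 3 edges, delete both glued faces → V=22, E=60, F=40.
Attach a regular tetrahedron (V=4, E=6, F=4) along a 3-gon: merge 3 vertices and 3 edges, delete both glued faces → V=23, E=63, F=42.
Check: V − E + F = 23 − 63 + 42 = 2.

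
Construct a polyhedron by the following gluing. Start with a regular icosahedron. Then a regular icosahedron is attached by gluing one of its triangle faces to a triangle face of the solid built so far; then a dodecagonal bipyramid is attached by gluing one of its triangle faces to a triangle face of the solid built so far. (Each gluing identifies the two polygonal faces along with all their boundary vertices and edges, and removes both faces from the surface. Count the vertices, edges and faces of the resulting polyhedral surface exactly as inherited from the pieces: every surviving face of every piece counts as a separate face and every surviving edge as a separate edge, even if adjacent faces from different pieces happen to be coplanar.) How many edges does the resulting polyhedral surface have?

90

A regular icosahedron: V=12, E=30, F=20.
Attach a regular icosahedron (V=12, E=30, F=20) along a 3-gon: merge 3 vertices and 3 edges, delete both glued faces → V=21, E=57, F=38.
Attach a dodecagonal bipyramid (V=14, E=36, F=24) along a 3-gon: merge 3 vertices and 3 edges, delete both glued faces → V=32, E=90, F=60.
Check: V − E + F = 32 − 90 + 60 = 2.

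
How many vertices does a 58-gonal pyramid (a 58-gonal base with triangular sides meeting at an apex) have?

A pyramid on an n-gon base has one n-gon and n triangles: V = 58 + 1 = 59, E = 2·58 = 116, F = 58 + 1 = 59.
Check: V − E + F = 59 − 116 + 59 = 2.

59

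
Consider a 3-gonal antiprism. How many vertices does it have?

6

An antiprism on an n-gon has two n-gon caps and 2n triangles: V = 2·3 = 6, E = 4·3 = 12, F = 2·3 + 2 = 8.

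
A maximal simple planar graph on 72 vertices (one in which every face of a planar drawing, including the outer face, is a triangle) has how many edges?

In a plane triangulation 3F = 2E and V − E + F = 2, so E = 3V − 6 = 3·72 − 6 = 210.

210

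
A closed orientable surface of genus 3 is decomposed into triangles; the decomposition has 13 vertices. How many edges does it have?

χ = 2 − 2·3 = -4, and every face is a triangle so 3F = 2E.
V − E + F = -4 with E = 3F/2 gives 13 − (3/2 − 1)·F = -4, so F = 34 and E = 51.

51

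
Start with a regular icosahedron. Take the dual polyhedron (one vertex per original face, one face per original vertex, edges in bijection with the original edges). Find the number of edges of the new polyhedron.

30

The base solid has V = 12, E = 30, F = 20.
The dual swaps V and F and preserves E: V′ = F = 20, E′ = E = 30, F′ = V = 12.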